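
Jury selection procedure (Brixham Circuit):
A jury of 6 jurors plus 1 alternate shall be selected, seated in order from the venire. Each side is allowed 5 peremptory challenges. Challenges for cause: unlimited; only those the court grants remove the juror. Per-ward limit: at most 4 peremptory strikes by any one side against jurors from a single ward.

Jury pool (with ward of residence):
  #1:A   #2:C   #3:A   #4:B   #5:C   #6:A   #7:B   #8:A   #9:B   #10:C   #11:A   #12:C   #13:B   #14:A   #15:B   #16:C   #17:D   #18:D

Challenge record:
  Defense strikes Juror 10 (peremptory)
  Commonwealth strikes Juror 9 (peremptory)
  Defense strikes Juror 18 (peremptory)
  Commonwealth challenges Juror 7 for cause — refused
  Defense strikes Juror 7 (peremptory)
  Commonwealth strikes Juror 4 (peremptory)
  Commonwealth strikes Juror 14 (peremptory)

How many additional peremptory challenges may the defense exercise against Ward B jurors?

2

Defense peremptories so far: #10, #18, #7 — 3 of 5 used, 2 left overall.
Against Ward B: #7 — 1 used; per-ward cap 4 leaves 3.
Binding limit: min(2, 3) = 2.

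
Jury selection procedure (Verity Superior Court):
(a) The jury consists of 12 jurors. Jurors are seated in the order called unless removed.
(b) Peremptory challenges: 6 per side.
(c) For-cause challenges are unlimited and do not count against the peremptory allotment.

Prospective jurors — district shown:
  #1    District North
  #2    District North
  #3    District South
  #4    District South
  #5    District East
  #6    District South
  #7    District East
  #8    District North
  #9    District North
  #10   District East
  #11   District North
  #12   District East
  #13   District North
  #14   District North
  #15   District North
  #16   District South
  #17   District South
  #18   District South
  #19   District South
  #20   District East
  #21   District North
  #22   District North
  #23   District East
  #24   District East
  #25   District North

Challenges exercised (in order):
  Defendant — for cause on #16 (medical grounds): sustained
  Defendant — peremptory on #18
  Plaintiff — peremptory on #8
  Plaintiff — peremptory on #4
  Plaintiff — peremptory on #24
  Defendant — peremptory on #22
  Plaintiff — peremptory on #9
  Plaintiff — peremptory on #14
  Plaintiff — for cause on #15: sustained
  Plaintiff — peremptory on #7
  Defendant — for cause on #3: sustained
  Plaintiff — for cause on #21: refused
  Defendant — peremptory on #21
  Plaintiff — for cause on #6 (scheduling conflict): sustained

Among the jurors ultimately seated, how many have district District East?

5

Removed: #3, #4, #6, #7, #8, #9, #14, #15, #16, #18, #21, #22, #24.
Seated jurors 1–12: #1, #2, #5, #10, #11, #12, #13, #17, #19, #20, #23, #25.
Of those, in District East: #5, #10, #12, #20, #23 → 5.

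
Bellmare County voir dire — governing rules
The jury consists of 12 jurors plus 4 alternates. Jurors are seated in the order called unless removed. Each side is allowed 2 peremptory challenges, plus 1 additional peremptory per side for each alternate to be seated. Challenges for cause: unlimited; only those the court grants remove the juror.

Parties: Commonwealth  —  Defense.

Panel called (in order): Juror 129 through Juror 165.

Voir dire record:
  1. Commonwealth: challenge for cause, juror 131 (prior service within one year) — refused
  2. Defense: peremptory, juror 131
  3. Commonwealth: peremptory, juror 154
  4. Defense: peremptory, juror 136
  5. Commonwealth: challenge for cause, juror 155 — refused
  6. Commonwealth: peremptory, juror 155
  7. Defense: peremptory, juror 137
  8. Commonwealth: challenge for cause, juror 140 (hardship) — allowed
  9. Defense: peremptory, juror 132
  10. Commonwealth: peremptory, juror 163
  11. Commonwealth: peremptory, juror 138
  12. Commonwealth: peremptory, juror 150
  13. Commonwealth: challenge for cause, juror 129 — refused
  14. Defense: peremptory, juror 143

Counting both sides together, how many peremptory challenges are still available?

Commonwealth allotment: 2 base + 1 × 4 alternates = 6. Defense allotment: 2 base + 1 × 4 alternates = 6.
Commonwealth peremptories used: #154, #155, #163, #138, #150 — 5 (for-cause on #131, #155, #140, #129 don't count).
Defense peremptories used: #131, #136, #137, #132, #143 — 5.
Remaining: (6 − 5) + (6 − 5) = 2.

2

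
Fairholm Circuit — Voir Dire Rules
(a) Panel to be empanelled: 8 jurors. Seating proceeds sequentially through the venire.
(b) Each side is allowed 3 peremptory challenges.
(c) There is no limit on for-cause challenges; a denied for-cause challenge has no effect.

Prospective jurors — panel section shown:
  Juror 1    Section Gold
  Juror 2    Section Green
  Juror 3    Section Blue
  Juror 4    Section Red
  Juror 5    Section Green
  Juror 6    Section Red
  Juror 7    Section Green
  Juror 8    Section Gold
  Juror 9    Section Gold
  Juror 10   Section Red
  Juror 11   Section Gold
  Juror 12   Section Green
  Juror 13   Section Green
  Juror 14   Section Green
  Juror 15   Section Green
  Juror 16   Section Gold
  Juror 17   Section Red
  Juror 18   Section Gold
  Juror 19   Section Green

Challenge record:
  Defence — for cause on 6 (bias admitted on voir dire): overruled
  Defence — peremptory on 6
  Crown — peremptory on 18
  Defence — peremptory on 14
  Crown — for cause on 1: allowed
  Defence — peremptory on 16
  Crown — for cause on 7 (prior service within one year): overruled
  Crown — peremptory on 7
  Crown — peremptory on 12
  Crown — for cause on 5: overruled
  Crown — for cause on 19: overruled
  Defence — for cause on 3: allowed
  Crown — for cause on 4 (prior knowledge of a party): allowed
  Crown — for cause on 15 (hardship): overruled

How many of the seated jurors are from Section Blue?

0

Removed: #1, #3, #4, #6, #7, #12, #14, #16, #18.
Seated jurors 1–8: #2, #5, #8, #9, #10, #11, #13, #15.
None of those are in Section Blue → 0.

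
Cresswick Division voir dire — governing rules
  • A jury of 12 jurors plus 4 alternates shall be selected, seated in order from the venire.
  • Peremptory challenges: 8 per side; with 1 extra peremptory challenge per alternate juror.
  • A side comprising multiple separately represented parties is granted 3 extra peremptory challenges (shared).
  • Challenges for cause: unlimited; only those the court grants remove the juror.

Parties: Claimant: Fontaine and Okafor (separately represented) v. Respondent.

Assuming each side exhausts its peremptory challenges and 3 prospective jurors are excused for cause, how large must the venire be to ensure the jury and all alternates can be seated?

Seats to fill: 12 + 4 alternates = 16.
Peremptories — Claimant: 8 + 1×4 + 3 = 15; Respondent: 8 + 1×4 = 12; total 27.
For-cause removals: 3.
Minimum venire: 16 + 27 + 3 = 46.

46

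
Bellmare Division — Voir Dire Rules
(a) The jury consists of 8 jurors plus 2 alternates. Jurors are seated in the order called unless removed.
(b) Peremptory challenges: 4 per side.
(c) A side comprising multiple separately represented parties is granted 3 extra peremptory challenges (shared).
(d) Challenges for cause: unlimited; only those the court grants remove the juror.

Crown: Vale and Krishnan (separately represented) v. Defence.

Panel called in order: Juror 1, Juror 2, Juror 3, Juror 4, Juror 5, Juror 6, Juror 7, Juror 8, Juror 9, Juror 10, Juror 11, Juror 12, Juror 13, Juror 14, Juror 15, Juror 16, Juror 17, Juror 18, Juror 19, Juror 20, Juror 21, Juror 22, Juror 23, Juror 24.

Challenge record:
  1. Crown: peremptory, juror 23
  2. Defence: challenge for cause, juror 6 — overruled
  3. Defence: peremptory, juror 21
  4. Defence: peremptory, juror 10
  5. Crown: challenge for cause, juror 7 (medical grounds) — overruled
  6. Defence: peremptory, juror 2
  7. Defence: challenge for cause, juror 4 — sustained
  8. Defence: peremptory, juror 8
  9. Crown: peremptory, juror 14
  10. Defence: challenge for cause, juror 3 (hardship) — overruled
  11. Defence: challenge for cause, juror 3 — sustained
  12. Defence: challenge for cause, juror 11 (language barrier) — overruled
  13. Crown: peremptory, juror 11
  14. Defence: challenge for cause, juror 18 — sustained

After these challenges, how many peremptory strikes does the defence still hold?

0

Defence allotment: 4.
Defence peremptories used: #21, #10, #2, #8 — 4 (for-cause on #6, #4, #3, #3, #11, #18 don't count).
Remaining: 4 − 4 = 0.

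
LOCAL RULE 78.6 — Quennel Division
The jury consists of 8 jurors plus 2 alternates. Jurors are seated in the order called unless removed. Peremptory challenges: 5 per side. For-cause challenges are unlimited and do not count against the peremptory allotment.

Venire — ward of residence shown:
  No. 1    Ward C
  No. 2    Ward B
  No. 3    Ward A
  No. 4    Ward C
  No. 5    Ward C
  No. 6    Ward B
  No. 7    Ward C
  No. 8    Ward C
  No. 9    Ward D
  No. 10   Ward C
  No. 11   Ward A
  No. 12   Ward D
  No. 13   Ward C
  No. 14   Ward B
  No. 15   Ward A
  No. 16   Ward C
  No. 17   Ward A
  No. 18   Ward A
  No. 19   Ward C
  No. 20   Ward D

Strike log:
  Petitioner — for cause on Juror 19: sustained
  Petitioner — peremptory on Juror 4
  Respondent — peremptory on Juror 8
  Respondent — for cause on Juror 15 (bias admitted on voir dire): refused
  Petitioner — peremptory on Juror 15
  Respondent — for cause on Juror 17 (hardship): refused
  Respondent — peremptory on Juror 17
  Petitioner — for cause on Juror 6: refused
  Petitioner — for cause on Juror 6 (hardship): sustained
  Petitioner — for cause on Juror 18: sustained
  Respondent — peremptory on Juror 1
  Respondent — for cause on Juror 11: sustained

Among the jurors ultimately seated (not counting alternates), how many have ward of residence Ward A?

1

Removed: #1, #4, #6, #8, #11, #15, #17, #18, #19.
Seated jurors 1–8: #2, #3, #5, #7, #9, #10, #12, #13 (alternates #14, #16 not counted).
Of those, in Ward A: #3 → 1.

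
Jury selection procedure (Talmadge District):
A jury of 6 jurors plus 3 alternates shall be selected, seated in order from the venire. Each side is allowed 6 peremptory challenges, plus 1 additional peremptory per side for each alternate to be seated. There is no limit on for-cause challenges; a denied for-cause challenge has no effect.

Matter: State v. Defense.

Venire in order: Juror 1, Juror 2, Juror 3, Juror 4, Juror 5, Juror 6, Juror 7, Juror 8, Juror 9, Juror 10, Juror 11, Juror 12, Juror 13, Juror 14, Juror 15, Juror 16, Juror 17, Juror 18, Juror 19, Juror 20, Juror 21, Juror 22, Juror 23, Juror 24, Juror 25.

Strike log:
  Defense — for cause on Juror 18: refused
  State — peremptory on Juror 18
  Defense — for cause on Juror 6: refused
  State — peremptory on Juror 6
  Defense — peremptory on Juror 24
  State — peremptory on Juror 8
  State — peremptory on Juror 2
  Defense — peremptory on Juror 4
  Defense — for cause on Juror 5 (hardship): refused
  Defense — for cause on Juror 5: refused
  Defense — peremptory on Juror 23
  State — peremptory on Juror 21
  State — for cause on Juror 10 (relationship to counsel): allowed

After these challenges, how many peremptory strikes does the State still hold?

State allotment: 6 base + 1 × 3 alternates = 9.
State peremptories used: #18, #6, #8, #2, #21 — 5 (the for-cause on #10 doesn't count).
Remaining: 9 − 5 = 4.

4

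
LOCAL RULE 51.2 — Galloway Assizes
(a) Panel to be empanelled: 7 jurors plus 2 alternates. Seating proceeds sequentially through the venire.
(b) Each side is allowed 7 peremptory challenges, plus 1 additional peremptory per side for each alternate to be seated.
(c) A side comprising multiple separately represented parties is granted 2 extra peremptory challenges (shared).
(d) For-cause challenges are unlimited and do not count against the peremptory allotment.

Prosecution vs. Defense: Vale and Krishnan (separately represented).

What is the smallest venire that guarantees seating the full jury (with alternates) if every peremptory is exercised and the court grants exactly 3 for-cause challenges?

32

Seats to fill: 7 + 2 alternates = 9.
Peremptories — Prosecution: 7 + 1×2 = 9; Defense: 7 + 1×2 + 2 = 11; total 20.
For-cause removals: 3.
Minimum venire: 9 + 20 + 3 = 32.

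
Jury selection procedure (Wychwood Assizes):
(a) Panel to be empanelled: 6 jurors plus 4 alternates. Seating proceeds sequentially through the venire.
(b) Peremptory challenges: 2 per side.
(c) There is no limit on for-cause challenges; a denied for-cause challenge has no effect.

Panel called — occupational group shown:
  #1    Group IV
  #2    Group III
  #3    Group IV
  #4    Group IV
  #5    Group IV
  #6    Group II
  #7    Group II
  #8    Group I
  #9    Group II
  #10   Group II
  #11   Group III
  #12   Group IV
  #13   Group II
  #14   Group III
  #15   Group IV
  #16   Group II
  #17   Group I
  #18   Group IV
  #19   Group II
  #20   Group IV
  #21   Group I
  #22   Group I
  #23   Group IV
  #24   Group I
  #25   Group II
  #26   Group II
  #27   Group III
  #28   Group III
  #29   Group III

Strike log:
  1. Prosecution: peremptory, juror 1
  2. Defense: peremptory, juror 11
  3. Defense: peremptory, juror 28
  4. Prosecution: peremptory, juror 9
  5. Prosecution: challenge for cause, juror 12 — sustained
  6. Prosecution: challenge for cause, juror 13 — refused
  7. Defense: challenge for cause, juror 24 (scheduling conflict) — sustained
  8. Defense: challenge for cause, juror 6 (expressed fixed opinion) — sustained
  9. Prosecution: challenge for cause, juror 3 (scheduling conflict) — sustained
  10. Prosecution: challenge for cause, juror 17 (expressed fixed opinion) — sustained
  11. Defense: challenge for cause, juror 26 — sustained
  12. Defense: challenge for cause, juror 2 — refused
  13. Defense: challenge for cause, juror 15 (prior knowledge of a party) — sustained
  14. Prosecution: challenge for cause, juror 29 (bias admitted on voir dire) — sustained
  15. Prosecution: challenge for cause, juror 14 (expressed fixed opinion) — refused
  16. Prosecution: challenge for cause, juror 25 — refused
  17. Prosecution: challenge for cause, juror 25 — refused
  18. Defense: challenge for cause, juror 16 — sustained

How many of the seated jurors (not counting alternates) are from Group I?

1

Removed: #1, #3, #6, #9, #11, #12, #15, #16, #17, #24, #26, #28, #29.
Seated jurors 1–6: #2, #4, #5, #7, #8, #10 (alternates #13, #14, #18, #19 not counted).
Of those, in Group I: #8 → 1.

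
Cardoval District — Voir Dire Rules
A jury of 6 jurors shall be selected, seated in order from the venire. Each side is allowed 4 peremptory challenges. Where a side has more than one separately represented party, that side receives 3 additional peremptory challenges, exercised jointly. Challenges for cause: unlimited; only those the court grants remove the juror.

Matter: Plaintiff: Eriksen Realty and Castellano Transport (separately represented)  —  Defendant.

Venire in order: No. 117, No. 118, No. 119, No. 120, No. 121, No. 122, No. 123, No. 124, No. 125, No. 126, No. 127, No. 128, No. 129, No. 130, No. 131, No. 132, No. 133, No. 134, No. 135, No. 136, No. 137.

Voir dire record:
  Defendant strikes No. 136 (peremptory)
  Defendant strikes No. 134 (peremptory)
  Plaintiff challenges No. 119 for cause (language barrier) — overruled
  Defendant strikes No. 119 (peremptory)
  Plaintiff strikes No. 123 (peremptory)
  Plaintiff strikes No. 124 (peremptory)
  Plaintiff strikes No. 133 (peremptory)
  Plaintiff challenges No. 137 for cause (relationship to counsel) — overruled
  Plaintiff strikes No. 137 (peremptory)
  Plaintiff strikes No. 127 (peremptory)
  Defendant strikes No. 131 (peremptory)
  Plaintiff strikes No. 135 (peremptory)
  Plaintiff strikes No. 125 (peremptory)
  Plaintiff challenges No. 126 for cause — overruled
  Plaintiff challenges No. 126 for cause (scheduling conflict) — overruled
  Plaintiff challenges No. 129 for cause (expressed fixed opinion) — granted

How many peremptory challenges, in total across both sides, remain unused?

Plaintiff allotment: 4 base + 3 multi-party = 7. Defendant allotment: 4.
Plaintiff peremptories used: #123, #124, #133, #137, #127, #135, #125 — 7 (for-cause on #119, #137, #126, #126, #129 don't count).
Defendant peremptories used: #136, #134, #119, #131 — 4.
Remaining: (7 − 7) + (4 − 4) = 0.

0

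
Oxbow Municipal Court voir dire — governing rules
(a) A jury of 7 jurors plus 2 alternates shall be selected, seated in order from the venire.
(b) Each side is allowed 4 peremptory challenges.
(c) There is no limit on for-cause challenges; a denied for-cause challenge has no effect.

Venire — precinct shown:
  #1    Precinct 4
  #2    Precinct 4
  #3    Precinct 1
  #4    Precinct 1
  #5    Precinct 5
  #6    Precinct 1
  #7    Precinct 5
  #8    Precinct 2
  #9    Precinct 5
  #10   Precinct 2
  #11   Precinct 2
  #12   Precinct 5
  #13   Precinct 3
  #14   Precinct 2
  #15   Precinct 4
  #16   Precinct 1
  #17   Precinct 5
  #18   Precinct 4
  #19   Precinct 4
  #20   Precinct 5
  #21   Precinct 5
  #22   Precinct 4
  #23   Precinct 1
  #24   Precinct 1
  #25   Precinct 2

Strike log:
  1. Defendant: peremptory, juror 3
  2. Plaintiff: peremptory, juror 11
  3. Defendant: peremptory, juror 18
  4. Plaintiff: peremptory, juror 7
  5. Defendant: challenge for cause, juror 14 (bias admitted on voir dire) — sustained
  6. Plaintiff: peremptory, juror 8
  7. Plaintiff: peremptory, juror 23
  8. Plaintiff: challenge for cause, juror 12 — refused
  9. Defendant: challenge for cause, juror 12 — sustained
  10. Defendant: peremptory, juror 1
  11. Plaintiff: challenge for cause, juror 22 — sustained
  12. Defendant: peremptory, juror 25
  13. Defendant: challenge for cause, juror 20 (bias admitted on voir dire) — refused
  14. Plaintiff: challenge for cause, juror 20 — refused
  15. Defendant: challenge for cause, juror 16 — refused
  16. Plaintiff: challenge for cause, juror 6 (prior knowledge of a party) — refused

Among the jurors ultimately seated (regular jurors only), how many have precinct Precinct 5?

2

Removed: #1, #3, #7, #8, #11, #12, #14, #18, #22, #23, #25.
Seated jurors 1–7: #2, #4, #5, #6, #9, #10, #13 (alternates #15, #16 not counted).
Of those, in Precinct 5: #5, #9 → 2.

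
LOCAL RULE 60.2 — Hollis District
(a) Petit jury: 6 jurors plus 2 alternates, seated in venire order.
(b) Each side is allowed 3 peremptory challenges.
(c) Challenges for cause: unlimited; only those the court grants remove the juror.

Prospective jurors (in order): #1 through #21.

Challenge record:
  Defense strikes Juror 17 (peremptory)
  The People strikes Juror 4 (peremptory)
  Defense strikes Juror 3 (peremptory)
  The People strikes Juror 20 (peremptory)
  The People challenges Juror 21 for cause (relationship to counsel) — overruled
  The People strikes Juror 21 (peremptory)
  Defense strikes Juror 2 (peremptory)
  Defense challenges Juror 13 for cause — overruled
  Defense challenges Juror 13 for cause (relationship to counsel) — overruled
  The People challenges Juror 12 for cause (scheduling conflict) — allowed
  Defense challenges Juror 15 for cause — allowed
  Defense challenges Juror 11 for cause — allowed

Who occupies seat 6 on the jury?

Removed: #2, #3, #4, #11, #12, #15, #17, #20, #21. (#13 stays — for-cause denied.)
Filling seats in venire order through position 6: #1, #5, #6, #7, #8, #9.
So seat 6 is #9.

9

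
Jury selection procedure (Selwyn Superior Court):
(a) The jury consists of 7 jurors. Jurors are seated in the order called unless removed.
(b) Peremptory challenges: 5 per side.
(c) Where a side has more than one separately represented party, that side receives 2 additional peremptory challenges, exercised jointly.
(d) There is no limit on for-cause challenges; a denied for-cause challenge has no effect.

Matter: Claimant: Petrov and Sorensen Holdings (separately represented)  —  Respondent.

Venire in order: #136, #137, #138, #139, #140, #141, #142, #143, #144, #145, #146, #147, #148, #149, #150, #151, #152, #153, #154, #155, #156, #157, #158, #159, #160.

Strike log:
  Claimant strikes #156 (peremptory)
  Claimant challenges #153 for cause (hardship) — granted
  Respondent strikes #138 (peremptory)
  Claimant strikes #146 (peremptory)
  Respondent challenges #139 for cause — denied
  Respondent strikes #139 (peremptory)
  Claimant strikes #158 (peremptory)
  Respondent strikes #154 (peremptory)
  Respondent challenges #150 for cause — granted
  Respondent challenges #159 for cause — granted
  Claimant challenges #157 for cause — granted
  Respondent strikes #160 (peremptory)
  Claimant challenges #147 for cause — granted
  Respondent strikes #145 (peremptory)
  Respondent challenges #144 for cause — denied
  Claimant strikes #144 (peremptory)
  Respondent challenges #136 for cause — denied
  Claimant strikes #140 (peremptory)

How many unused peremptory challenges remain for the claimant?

2

Claimant allotment: 5 base + 2 multi-party = 7.
Claimant peremptories used: #156, #146, #158, #144, #140 — 5 (for-cause on #153, #157, #147 don't count).
Remaining: 7 − 5 = 2.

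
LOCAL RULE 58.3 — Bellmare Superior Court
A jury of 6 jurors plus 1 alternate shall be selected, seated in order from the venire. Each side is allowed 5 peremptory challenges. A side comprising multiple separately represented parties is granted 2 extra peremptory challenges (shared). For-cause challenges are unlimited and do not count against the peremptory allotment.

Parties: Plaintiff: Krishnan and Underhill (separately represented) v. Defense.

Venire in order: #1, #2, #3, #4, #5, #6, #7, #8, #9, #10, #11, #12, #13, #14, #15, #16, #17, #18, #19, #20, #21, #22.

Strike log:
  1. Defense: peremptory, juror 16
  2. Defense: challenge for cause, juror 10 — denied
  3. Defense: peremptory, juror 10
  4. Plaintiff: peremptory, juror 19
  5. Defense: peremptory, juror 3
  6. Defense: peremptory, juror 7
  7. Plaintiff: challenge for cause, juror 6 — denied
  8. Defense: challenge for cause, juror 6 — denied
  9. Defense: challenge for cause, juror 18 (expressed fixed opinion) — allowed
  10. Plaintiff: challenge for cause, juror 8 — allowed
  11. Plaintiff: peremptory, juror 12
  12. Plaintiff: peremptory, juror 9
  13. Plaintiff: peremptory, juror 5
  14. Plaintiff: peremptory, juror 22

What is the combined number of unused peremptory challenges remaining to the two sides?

Plaintiff allotment: 5 base + 2 multi-party = 7. Defense allotment: 5.
Plaintiff peremptories used: #19, #12, #9, #5, #22 — 5 (for-cause on #6, #8 don't count).
Defense peremptories used: #16, #10, #3, #7 — 4 (for-cause on #10, #6, #18 don't count).
Remaining: (7 − 5) + (5 − 4) = 3.

3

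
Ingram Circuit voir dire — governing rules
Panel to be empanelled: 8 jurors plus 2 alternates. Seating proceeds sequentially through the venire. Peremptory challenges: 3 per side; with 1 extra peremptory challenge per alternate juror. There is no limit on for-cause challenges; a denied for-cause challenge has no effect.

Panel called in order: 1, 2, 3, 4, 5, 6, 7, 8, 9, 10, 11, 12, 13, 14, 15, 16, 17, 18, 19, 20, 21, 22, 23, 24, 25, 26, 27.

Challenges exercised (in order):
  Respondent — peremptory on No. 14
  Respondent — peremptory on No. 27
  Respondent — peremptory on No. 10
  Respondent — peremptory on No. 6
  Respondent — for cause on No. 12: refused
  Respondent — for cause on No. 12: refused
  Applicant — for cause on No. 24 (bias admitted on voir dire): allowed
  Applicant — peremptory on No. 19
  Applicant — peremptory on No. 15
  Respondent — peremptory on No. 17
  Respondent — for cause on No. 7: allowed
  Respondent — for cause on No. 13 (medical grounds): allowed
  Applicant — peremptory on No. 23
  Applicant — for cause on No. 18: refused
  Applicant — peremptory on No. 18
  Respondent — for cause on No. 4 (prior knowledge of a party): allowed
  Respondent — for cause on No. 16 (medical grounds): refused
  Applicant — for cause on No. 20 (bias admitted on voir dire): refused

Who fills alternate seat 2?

Removed: #4, #6, #7, #10, #13, #14, #15, #17, #18, #19, #23, #24, #27. (#12, #16, #20 stay — for-cause denied.)
Filling seats in venire order through position 10: #1, #2, #3, #5, #8, #9, #11, #12, #16, #20.
So alternate 2 is #20.

20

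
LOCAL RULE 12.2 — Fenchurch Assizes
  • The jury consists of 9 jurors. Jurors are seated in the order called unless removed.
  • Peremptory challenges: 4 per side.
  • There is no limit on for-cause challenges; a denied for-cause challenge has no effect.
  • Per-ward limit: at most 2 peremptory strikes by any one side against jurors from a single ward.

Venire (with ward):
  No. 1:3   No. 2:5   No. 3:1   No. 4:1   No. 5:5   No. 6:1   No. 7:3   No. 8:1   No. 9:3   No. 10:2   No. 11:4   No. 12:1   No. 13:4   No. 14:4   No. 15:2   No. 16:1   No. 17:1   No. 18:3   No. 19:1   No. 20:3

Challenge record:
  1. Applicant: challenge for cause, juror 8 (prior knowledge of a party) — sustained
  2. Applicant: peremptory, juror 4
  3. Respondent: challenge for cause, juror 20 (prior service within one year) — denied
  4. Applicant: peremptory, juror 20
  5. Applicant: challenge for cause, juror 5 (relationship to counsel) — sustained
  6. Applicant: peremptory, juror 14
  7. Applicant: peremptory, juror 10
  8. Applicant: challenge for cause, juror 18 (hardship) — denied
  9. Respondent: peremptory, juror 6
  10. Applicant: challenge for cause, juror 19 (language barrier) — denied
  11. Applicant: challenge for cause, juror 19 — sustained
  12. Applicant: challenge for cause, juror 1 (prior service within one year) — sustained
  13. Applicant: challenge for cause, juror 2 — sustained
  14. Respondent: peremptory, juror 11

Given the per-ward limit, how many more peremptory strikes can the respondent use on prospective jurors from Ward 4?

Respondent peremptories so far: #6, #11 — 2 of 4 used, 2 left overall.
Against Ward 4: #11 — 1 used; per-ward cap 2 leaves 1.
Binding limit: min(2, 1) = 1.

1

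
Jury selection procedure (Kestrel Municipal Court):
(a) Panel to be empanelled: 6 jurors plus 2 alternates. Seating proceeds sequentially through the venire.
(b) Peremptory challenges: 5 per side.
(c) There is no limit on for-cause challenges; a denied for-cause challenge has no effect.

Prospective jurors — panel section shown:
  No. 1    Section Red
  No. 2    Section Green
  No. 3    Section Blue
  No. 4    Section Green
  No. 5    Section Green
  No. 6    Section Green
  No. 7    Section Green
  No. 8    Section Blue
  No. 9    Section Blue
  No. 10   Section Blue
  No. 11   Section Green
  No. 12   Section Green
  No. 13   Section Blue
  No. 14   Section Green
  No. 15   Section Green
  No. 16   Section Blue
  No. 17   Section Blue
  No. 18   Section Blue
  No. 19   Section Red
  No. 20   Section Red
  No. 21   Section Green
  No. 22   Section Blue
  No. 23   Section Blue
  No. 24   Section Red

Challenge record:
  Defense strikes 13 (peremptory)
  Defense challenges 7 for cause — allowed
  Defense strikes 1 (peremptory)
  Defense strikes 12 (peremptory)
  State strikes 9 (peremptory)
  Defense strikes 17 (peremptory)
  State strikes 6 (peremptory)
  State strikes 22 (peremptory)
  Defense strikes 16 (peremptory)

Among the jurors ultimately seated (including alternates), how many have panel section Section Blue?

3

Removed: #1, #6, #7, #9, #12, #13, #16, #17, #22.
Seated (8 incl. alternates): #2, #3, #4, #5, #8, #10, #11, #14.
Of those, in Section Blue: #3, #8, #10 → 3.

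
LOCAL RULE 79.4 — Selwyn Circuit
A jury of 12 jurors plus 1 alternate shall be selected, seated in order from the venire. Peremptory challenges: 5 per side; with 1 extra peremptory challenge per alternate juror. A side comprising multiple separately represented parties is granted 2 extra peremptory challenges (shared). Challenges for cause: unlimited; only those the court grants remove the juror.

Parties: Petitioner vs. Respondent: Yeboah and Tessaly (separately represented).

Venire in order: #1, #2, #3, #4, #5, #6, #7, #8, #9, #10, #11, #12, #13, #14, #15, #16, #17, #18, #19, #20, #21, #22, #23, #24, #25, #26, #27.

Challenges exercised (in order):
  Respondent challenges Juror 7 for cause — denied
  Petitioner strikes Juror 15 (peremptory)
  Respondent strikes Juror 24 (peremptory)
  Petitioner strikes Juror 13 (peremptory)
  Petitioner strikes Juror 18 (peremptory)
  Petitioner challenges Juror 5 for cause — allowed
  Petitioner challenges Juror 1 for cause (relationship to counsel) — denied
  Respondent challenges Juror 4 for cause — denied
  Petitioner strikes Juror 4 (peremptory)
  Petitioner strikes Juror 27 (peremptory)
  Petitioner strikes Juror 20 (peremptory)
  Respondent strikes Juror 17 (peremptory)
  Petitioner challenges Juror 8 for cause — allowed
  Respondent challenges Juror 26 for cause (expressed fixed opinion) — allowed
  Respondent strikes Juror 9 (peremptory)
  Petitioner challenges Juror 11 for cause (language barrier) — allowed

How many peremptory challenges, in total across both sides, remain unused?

5

Petitioner allotment: 5 base + 1 × 1 alternate = 6. Respondent allotment: 5 base + 1 × 1 alternate + 2 multi-party = 8.
Petitioner peremptories used: #15, #13, #18, #4, #27, #20 — 6 (for-cause on #5, #1, #8, #11 don't count).
Respondent peremptories used: #24, #17, #9 — 3 (for-cause on #7, #4, #26 don't count).
Remaining: (6 − 6) + (8 − 3) = 5.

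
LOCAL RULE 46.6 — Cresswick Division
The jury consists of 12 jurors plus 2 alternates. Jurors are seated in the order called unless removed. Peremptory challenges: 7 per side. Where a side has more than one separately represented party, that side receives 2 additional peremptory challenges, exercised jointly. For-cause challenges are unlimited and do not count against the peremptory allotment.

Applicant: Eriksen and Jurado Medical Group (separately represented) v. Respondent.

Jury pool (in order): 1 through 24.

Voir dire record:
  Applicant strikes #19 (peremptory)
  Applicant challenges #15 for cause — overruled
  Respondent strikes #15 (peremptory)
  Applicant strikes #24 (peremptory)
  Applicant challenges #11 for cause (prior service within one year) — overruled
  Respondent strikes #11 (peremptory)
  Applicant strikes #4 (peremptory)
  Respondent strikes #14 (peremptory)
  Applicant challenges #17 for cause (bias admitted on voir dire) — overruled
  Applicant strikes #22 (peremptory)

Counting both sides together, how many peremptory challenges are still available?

9

Applicant allotment: 7 base + 2 multi-party = 9. Respondent allotment: 7.
Applicant peremptories used: #19, #24, #4, #22 — 4 (for-cause on #15, #11, #17 don't count).
Respondent peremptories used: #15, #11, #14 — 3.
Remaining: (9 − 4) + (7 − 3) = 9.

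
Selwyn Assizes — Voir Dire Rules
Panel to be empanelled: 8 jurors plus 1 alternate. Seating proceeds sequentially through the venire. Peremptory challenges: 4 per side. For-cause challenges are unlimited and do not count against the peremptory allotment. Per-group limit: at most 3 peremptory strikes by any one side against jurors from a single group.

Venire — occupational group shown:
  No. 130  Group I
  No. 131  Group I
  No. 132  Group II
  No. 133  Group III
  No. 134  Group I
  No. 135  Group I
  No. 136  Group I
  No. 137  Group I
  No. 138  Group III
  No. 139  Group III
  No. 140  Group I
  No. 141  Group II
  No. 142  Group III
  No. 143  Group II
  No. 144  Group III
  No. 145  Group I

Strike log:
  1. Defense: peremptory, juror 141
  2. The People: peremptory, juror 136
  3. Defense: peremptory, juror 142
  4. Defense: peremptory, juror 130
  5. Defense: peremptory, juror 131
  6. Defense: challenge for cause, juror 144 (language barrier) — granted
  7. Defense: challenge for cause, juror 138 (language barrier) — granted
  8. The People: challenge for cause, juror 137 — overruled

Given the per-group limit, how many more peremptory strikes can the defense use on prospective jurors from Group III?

0

Defense peremptories so far: #141, #142, #130, #131 — 4 of 4 used, 0 left overall.
Against Group III: #142 — 1 used; per-group cap 3 leaves 2.
Binding limit: min(0, 2) = 0.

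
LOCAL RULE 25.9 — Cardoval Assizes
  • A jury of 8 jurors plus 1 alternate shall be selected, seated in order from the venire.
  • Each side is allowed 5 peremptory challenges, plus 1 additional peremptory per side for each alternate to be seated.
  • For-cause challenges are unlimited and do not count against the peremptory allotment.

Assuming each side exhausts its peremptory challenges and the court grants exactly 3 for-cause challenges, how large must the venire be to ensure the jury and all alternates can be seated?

24

Seats to fill: 8 + 1 alternates = 9.
Peremptories: 5 + 1×1 = 6 per side × 2 sides = 12.
For-cause removals: 3.
Minimum venire: 9 + 12 + 3 = 24.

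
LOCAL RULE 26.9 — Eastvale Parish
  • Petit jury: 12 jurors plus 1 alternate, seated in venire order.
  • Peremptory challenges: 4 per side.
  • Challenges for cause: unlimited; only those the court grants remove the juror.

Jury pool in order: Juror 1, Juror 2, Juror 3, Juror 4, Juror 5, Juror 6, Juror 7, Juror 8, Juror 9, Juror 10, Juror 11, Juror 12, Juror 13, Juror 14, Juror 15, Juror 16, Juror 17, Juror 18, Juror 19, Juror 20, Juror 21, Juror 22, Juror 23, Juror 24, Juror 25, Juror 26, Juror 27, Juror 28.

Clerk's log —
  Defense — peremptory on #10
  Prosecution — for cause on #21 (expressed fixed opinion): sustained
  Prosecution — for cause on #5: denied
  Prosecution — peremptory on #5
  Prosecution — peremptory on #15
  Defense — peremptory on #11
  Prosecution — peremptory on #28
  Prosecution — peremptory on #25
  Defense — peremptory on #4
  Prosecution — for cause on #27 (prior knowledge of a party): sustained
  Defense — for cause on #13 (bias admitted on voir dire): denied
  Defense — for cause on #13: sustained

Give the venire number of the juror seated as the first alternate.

Removed: #4, #5, #10, #11, #13, #15, #21, #25, #27, #28.
Seating in order: seats 1–12 → #1, #2, #3, #6, #7, #8, #9, #12, #14, #16, #17, #18; alternates → #19.
So alternate 1 is #19.

19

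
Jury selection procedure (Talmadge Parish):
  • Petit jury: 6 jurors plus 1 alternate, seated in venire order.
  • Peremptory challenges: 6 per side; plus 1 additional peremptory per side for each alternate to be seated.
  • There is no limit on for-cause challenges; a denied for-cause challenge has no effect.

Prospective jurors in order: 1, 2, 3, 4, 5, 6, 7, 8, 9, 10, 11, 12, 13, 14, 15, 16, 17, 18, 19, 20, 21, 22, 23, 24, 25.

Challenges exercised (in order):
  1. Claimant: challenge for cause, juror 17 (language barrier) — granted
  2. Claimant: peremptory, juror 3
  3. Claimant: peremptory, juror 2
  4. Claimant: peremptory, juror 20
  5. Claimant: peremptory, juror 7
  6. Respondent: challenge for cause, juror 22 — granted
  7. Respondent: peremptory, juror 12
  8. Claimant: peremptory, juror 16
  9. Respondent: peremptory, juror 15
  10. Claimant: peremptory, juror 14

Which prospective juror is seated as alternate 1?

10

Removed: #2, #3, #7, #12, #14, #15, #16, #17, #20, #22.
Seating in order: seats 1–6 → #1, #4, #5, #6, #8, #9; alternates → #10.
So alternate 1 is #10.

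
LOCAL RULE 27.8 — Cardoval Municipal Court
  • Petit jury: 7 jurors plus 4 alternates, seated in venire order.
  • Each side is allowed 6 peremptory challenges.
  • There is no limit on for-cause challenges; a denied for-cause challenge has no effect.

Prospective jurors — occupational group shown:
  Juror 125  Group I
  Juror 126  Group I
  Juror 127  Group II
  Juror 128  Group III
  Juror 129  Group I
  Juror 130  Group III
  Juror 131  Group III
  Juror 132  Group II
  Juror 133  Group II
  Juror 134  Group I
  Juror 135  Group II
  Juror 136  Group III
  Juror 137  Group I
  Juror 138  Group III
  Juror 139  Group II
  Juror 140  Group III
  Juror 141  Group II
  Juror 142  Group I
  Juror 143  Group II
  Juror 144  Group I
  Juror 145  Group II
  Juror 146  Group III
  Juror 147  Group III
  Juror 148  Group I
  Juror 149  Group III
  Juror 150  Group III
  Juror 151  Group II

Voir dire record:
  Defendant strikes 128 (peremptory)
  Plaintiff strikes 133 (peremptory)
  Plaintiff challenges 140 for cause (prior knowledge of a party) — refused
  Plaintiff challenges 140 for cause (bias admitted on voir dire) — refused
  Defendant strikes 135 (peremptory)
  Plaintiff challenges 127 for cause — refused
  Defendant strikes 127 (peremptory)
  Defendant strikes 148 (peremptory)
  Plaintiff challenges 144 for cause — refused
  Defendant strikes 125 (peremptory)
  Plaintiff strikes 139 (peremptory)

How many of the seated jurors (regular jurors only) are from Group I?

Removed: #125, #127, #128, #133, #135, #139, #148.
Seated jurors 1–7: #126, #129, #130, #131, #132, #134, #136 (alternates #137, #138, #140, #141 not counted).
Of those, in Group I: #126, #129, #134 → 3.

3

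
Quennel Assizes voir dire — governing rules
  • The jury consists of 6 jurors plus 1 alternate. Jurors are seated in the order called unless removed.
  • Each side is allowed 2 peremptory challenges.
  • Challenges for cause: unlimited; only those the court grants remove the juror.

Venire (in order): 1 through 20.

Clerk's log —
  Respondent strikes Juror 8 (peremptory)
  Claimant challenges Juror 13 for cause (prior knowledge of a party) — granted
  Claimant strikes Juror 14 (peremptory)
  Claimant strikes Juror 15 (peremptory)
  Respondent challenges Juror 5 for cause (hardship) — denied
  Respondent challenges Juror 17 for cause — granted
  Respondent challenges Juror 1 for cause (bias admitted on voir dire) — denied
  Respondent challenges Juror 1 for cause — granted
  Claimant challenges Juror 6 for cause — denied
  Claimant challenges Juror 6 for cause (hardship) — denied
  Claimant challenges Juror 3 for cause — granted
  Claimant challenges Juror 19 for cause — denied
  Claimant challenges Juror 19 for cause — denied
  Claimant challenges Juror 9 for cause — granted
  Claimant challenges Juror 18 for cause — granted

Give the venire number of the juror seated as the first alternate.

11

Removed: #1, #3, #8, #9, #13, #14, #15, #17, #18. (#5, #6, #19 stay — for-cause denied.)
Seating in order: seats 1–6 → #2, #4, #5, #6, #7, #10; alternates → #11.
So alternate 1 is #11.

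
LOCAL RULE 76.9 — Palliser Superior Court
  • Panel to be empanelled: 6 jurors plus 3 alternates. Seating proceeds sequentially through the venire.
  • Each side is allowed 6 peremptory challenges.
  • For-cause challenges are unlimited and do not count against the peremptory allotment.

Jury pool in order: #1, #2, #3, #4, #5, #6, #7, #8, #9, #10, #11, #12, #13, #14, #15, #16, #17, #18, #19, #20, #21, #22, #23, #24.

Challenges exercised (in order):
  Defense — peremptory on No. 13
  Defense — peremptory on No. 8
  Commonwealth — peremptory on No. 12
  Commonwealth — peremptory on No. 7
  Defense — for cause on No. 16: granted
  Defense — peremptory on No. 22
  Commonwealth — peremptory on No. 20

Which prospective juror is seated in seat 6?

Removed: #7, #8, #12, #13, #16, #20, #22.
Seating in order: seats 1–6 → #1, #2, #3, #4, #5, #6; alternates → #9, #10, #11.
So seat 6 is #6.

6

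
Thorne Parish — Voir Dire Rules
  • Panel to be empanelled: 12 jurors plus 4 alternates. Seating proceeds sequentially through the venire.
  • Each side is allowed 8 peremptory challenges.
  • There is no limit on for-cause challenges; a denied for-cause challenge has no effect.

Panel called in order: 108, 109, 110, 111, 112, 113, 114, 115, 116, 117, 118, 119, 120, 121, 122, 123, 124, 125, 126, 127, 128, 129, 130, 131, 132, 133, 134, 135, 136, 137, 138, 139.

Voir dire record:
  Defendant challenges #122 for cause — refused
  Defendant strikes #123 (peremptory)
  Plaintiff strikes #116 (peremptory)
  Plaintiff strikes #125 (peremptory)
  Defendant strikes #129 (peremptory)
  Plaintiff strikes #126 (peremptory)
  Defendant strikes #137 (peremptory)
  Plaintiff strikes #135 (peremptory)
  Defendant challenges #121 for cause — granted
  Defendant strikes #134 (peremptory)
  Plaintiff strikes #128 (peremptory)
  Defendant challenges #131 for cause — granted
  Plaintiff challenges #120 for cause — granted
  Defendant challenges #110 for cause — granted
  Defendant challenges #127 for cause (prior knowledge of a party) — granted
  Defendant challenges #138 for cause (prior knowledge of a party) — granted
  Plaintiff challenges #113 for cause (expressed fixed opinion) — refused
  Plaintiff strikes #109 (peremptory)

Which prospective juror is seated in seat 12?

130

Removed: #109, #110, #116, #120, #121, #123, #125, #126, #127, #128, #129, #131, #134, #135, #137, #138. (#113, #122 stay — for-cause denied.)
Filling seats in venire order through position 12: #108, #111, #112, #113, #114, #115, #117, #118, #119, #122, #124, #130.
So seat 12 is #130.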